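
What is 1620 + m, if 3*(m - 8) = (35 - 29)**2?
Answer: 1640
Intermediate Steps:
m = 20 (m = 8 + (35 - 29)**2/3 = 8 + (1/3)*6**2 = 8 + (1/3)*36 = 8 + 12 = 20)
1620 + m = 1620 + 20 = 1640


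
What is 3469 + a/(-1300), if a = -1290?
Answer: 451099/130 ≈ 3470.0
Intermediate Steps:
3469 + a/(-1300) = 3469 - 1290/(-1300) = 3469 - 1290*(-1/1300) = 3469 + 129/130 = 451099/130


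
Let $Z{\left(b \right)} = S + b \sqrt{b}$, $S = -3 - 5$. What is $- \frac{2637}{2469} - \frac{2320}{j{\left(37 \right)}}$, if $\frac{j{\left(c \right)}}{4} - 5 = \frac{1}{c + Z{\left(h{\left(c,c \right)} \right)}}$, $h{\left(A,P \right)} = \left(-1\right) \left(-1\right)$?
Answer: $- \frac{14452929}{124273} \approx -116.3$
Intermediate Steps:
$h{\left(A,P \right)} = 1$
$S = -8$
$Z{\left(b \right)} = -8 + b^{\frac{3}{2}}$ ($Z{\left(b \right)} = -8 + b \sqrt{b} = -8 + b^{\frac{3}{2}}$)
$j{\left(c \right)} = 20 + \frac{4}{-7 + c}$ ($j{\left(c \right)} = 20 + \frac{4}{c - \left(8 - 1^{\frac{3}{2}}\right)} = 20 + \frac{4}{c + \left(-8 + 1\right)} = 20 + \frac{4}{c - 7} = 20 + \frac{4}{-7 + c}$)
$- \frac{2637}{2469} - \frac{2320}{j{\left(37 \right)}} = - \frac{2637}{2469} - \frac{2320}{4 \frac{1}{-7 + 37} \left(-34 + 5 \cdot 37\right)} = \left(-2637\right) \frac{1}{2469} - \frac{2320}{4 \cdot \frac{1}{30} \left(-34 + 185\right)} = - \frac{879}{823} - \frac{2320}{4 \cdot \frac{1}{30} \cdot 151} = - \frac{879}{823} - \frac{2320}{\frac{302}{15}} = - \frac{879}{823} - \frac{17400}{151} = - \frac{14452929}{124273}$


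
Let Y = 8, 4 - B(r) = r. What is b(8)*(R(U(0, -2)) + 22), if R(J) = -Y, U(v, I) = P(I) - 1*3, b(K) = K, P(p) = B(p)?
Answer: 112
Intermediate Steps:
B(r) = 4 - r
P(p) = 4 - p
U(v, I) = 1 - I (U(v, I) = (4 - I) - 1*3 = (4 - I) - 3 = 1 - I)
R(J) = -8 (R(J) = -1*8 = -8)
b(8)*(R(U(0, -2)) + 22) = 8*(-8 + 22) = 8*14 = 112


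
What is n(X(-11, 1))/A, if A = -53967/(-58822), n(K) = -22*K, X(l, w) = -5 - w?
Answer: 2588168/17989 ≈ 143.88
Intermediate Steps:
A = 53967/58822 (A = -53967*(-1/58822) = 53967/58822 ≈ 0.91746)
n(X(-11, 1))/A = (-22*(-5 - 1*1))/(53967/58822) = -22*(-5 - 1)*(58822/53967) = -22*(-6)*(58822/53967) = 132*(58822/53967) = 2588168/17989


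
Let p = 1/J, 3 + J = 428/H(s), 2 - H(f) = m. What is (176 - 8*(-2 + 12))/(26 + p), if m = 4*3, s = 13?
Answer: 7328/1983 ≈ 3.6954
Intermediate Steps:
m = 12
H(f) = -10 (H(f) = 2 - 1*12 = 2 - 12 = -10)
J = -229/5 (J = -3 + 428/(-10) = -3 + 428*(-1/10) = -3 - 214/5 = -229/5 ≈ -45.800)
p = -5/229 (p = 1/(-229/5) = -5/229 ≈ -0.021834)
(176 - 8*(-2 + 12))/(26 + p) = (176 - 8*(-2 + 12))/(26 - 5/229) = (176 - 8*10)/(5949/229) = (176 - 80)*(229/5949) = 96*(229/5949) = 7328/1983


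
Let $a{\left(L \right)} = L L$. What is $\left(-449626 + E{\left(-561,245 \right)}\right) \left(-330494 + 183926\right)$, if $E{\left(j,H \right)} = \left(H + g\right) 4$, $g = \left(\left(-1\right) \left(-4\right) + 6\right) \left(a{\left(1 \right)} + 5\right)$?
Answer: $65721970608$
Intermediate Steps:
$a{\left(L \right)} = L^{2}$
$g = 60$ ($g = \left(\left(-1\right) \left(-4\right) + 6\right) \left(1^{2} + 5\right) = \left(4 + 6\right) \left(1 + 5\right) = 10 \cdot 6 = 60$)
$E{\left(j,H \right)} = 240 + 4 H$ ($E{\left(j,H \right)} = \left(H + 60\right) 4 = \left(60 + H\right) 4 = 240 + 4 H$)
$\left(-449626 + E{\left(-561,245 \right)}\right) \left(-330494 + 183926\right) = \left(-449626 + \left(240 + 4 \cdot 245\right)\right) \left(-330494 + 183926\right) = \left(-449626 + \left(240 + 980\right)\right) \left(-146568\right) = \left(-449626 + 1220\right) \left(-146568\right) = \left(-448406\right) \left(-146568\right) = 65721970608$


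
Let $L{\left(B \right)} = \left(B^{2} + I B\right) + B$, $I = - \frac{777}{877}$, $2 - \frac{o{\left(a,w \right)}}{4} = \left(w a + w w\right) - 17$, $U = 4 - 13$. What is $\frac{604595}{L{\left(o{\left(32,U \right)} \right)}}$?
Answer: $\frac{530229815}{716788832} \approx 0.73973$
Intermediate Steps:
$U = -9$
$o{\left(a,w \right)} = 76 - 4 w^{2} - 4 a w$ ($o{\left(a,w \right)} = 8 - 4 \left(\left(w a + w w\right) - 17\right) = 8 - 4 \left(\left(a w + w^{2}\right) - 17\right) = 8 - 4 \left(\left(w^{2} + a w\right) - 17\right) = 8 - 4 \left(-17 + w^{2} + a w\right) = 8 - \left(-68 + 4 w^{2} + 4 a w\right) = 76 - 4 w^{2} - 4 a w$)
$I = - \frac{777}{877}$ ($I = \left(-777\right) \frac{1}{877} = - \frac{777}{877} \approx -0.88597$)
$L{\left(B \right)} = B^{2} + \frac{100 B}{877}$ ($L{\left(B \right)} = \left(B^{2} - \frac{777 B}{877}\right) + B = B^{2} + \frac{100 B}{877}$)
$\frac{604595}{L{\left(o{\left(32,U \right)} \right)}} = \frac{604595}{\frac{1}{877} \left(76 - 4 \left(-9\right)^{2} - 128 \left(-9\right)\right) \left(100 + 877 \left(76 - 4 \left(-9\right)^{2} - 128 \left(-9\right)\right)\right)} = \frac{604595}{\frac{1}{877} \left(76 - 324 + 1152\right) \left(100 + 877 \left(76 - 324 + 1152\right)\right)} = \frac{604595}{\frac{1}{877} \cdot 904 \left(100 + 877 \cdot 904\right)} = \frac{604595}{\frac{1}{877} \cdot 904 \left(100 + 792808\right)} = \frac{604595}{\frac{1}{877} \cdot 904 \cdot 792908} = \frac{604595}{\frac{716788832}{877}} = 604595 \cdot \frac{877}{716788832} = \frac{530229815}{716788832}$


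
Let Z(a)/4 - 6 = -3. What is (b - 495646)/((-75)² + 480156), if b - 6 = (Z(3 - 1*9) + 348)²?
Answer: -366040/485781 ≈ -0.75351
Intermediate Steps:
Z(a) = 12 (Z(a) = 24 + 4*(-3) = 24 - 12 = 12)
b = 129606 (b = 6 + (12 + 348)² = 6 + 360² = 6 + 129600 = 129606)
(b - 495646)/((-75)² + 480156) = (129606 - 495646)/((-75)² + 480156) = -366040/(5625 + 480156) = -366040/485781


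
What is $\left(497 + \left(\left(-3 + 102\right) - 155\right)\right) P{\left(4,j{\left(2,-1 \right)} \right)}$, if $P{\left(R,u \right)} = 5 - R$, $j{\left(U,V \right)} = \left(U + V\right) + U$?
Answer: $441$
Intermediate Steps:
$j{\left(U,V \right)} = V + 2 U$
$\left(497 + \left(\left(-3 + 102\right) - 155\right)\right) P{\left(4,j{\left(2,-1 \right)} \right)} = \left(497 + \left(\left(-3 + 102\right) - 155\right)\right) \left(5 - 4\right) = \left(497 + \left(99 - 155\right)\right) \left(5 - 4\right) = \left(497 - 56\right) 1 = 441 \cdot 1 = 441$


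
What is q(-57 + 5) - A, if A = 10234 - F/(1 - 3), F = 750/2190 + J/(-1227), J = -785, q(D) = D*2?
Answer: -926028988/89571 ≈ -10338.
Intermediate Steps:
q(D) = 2*D
F = 87980/89571 (F = 750/2190 - 785/(-1227) = 750*(1/2190) - 785*(-1/1227) = 25/73 + 785/1227 = 87980/89571 ≈ 0.98224)
A = 916713604/89571 (A = 10234 - 87980/(89571*(1 - 3)) = 10234 - 87980/(89571*(-2)) = 10234 - 87980*(-1)/(89571*2) = 10234 - 1*(-43990/89571) = 10234 + 43990/89571 = 916713604/89571 ≈ 10234.)
q(-57 + 5) - A = 2*(-57 + 5) - 1*916713604/89571 = 2*(-52) - 916713604/89571 = -104 - 916713604/89571 = -926028988/89571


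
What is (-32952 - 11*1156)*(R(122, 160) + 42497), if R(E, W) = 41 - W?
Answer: -1935318504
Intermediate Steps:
(-32952 - 11*1156)*(R(122, 160) + 42497) = (-32952 - 11*1156)*((41 - 1*160) + 42497) = (-32952 - 12716)*((41 - 160) + 42497) = -45668*(-119 + 42497) = -45668*42378 = -1935318504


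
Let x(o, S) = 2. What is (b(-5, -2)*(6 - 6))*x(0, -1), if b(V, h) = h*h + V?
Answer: 0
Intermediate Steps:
b(V, h) = V + h² (b(V, h) = h² + V = V + h²)
(b(-5, -2)*(6 - 6))*x(0, -1) = ((-5 + (-2)²)*(6 - 6))*2 = ((-5 + 4)*0)*2 = -1*0*2 = 0*2 = 0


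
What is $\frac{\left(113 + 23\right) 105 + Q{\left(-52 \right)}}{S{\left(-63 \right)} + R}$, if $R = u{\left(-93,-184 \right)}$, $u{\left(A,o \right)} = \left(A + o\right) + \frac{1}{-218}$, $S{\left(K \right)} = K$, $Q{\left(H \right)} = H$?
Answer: $- \frac{3101704}{74121} \approx -41.846$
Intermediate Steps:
$u{\left(A,o \right)} = - \frac{1}{218} + A + o$ ($u{\left(A,o \right)} = \left(A + o\right) - \frac{1}{218} = - \frac{1}{218} + A + o$)
$R = - \frac{60387}{218}$ ($R = - \frac{1}{218} - 93 - 184 = - \frac{60387}{218} \approx -277.0$)
$\frac{\left(113 + 23\right) 105 + Q{\left(-52 \right)}}{S{\left(-63 \right)} + R} = \frac{\left(113 + 23\right) 105 - 52}{-63 - \frac{60387}{218}} = \frac{136 \cdot 105 - 52}{- \frac{74121}{218}} = \left(14280 - 52\right) \left(- \frac{218}{74121}\right) = 14228 \left(- \frac{218}{74121}\right) = - \frac{3101704}{74121}$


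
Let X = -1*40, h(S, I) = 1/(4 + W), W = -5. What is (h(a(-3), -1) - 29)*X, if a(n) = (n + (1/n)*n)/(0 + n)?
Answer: 1200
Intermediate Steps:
a(n) = (1 + n)/n (a(n) = (n + n/n)/n = (n + 1)/n = (1 + n)/n)
h(S, I) = -1 (h(S, I) = 1/(4 - 5) = 1/(-1) = -1)
X = -40
(h(a(-3), -1) - 29)*X = (-1 - 29)*(-40) = -30*(-40) = 1200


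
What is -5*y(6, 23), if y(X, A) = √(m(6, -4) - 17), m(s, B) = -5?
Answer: -5*I*√22 ≈ -23.452*I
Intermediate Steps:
y(X, A) = I*√22 (y(X, A) = √(-5 - 17) = √(-22) = I*√22)
-5*y(6, 23) = -5*I*√22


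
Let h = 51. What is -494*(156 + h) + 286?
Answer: -101972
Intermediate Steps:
-494*(156 + h) + 286 = -494*(156 + 51) + 286 = -494*207 + 286 = -102258 + 286 = -101972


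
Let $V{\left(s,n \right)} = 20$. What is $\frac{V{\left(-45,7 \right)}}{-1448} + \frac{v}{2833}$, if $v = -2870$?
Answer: $- \frac{1053105}{1025546} \approx -1.0269$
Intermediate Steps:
$\frac{V{\left(-45,7 \right)}}{-1448} + \frac{v}{2833} = \frac{20}{-1448} - \frac{2870}{2833} = 20 \left(- \frac{1}{1448}\right) - \frac{2870}{2833} = - \frac{5}{362} - \frac{2870}{2833} = - \frac{1053105}{1025546}$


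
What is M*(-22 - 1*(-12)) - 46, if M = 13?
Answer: -176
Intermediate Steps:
M*(-22 - 1*(-12)) - 46 = 13*(-22 - 1*(-12)) - 46 = 13*(-22 + 12) - 46 = 13*(-10) - 46 = -130 - 46 = -176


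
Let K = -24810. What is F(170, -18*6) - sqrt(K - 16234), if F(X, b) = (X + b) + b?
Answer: -46 - 2*I*sqrt(10261) ≈ -46.0 - 202.59*I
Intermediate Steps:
F(X, b) = X + 2*b
F(170, -18*6) - sqrt(K - 16234) = (170 + 2*(-18*6)) - sqrt(-24810 - 16234) = (170 + 2*(-108)) - sqrt(-41044) = (170 - 216) - 2*I*sqrt(10261) = -46 - 2*I*sqrt(10261)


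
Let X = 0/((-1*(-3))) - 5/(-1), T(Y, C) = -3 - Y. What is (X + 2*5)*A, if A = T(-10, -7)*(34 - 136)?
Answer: -10710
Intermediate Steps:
X = 5 (X = 0/3 - 5*(-1) = 0*(1/3) + 5 = 0 + 5 = 5)
A = -714 (A = (-3 - 1*(-10))*(34 - 136) = (-3 + 10)*(-102) = 7*(-102) = -714)
(X + 2*5)*A = (5 + 2*5)*(-714) = (5 + 10)*(-714) = 15*(-714) = -10710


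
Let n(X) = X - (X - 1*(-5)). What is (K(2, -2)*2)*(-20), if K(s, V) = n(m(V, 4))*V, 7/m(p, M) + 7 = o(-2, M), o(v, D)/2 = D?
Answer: -400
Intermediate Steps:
o(v, D) = 2*D
m(p, M) = 7/(-7 + 2*M)
n(X) = -5 (n(X) = X - (X + 5) = X - (5 + X) = X + (-5 - X) = -5)
K(s, V) = -5*V
(K(2, -2)*2)*(-20) = (-5*(-2)*2)*(-20) = (10*2)*(-20) = 20*(-20) = -400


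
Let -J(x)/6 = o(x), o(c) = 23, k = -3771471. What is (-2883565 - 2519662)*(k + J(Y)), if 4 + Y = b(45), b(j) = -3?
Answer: 20378859582243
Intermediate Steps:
Y = -7 (Y = -4 - 3 = -7)
J(x) = -138 (J(x) = -6*23 = -138)
(-2883565 - 2519662)*(k + J(Y)) = (-2883565 - 2519662)*(-3771471 - 138) = -5403227*(-3771609) = 20378859582243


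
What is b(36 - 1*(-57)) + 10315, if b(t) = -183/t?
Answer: 319704/31 ≈ 10313.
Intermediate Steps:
b(36 - 1*(-57)) + 10315 = -183/(36 - 1*(-57)) + 10315 = -183/(36 + 57) + 10315 = -183/93 + 10315 = -183*1/93 + 10315 = -61/31 + 10315 = 319704/31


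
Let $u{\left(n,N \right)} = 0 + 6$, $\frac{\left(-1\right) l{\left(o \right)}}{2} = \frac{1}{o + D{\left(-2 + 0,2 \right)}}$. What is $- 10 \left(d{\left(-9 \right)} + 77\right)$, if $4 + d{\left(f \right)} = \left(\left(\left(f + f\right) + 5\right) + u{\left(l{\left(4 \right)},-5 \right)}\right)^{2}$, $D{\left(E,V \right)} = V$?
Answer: $-1220$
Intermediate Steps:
$l{\left(o \right)} = - \frac{2}{2 + o}$ ($l{\left(o \right)} = - \frac{2}{o + 2} = - \frac{2}{2 + o}$)
$u{\left(n,N \right)} = 6$
$d{\left(f \right)} = -4 + \left(11 + 2 f\right)^{2}$ ($d{\left(f \right)} = -4 + \left(\left(\left(f + f\right) + 5\right) + 6\right)^{2} = -4 + \left(\left(2 f + 5\right) + 6\right)^{2} = -4 + \left(\left(5 + 2 f\right) + 6\right)^{2} = -4 + \left(11 + 2 f\right)^{2}$)
$- 10 \left(d{\left(-9 \right)} + 77\right) = - 10 \left(\left(-4 + \left(11 + 2 \left(-9\right)\right)^{2}\right) + 77\right) = - 10 \left(\left(-4 + \left(11 - 18\right)^{2}\right) + 77\right) = - 10 \left(\left(-4 + \left(-7\right)^{2}\right) + 77\right) = - 10 \left(\left(-4 + 49\right) + 77\right) = - 10 \left(45 + 77\right) = \left(-10\right) 122 = -1220$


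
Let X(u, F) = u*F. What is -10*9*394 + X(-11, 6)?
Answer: -35526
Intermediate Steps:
X(u, F) = F*u
-10*9*394 + X(-11, 6) = -10*9*394 + 6*(-11) = -90*394 - 66 = -35460 - 66 = -35526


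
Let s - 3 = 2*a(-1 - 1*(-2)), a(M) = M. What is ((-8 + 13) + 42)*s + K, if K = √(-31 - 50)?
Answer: 235 + 9*I ≈ 235.0 + 9.0*I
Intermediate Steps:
s = 5 (s = 3 + 2*(-1 - 1*(-2)) = 3 + 2*(-1 + 2) = 3 + 2*1 = 3 + 2 = 5)
K = 9*I (K = √(-81) = 9*I ≈ 9.0*I)
((-8 + 13) + 42)*s + K = ((-8 + 13) + 42)*5 + 9*I = (5 + 42)*5 + 9*I = 47*5 + 9*I = 235 + 9*I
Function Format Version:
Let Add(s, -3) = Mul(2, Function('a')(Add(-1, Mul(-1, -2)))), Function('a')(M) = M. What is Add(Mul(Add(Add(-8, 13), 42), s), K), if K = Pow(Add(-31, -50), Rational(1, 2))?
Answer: Add(235, Mul(9, I)) ≈ Add(235.00, Mul(9.0000, I))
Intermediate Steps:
s = 5 (s = Add(3, Mul(2, Add(-1, Mul(-1, -2)))) = Add(3, Mul(2, Add(-1, 2))) = Add(3, Mul(2, 1)) = Add(3, 2) = 5)
K = Mul(9, I) (K = Pow(-81, Rational(1, 2)) = Mul(9, I) ≈ Mul(9.0000, I))
Add(Mul(Add(Add(-8, 13), 42), s), K) = Add(Mul(Add(Add(-8, 13), 42), 5), Mul(9, I)) = Add(Mul(Add(5, 42), 5), Mul(9, I)) = Add(Mul(47, 5), Mul(9, I)) = Add(235, Mul(9, I))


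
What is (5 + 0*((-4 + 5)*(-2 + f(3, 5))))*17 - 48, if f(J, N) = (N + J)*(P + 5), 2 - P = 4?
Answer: 37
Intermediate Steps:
P = -2 (P = 2 - 1*4 = 2 - 4 = -2)
f(J, N) = 3*J + 3*N (f(J, N) = (N + J)*(-2 + 5) = (J + N)*3 = 3*J + 3*N)
(5 + 0*((-4 + 5)*(-2 + f(3, 5))))*17 - 48 = (5 + 0*((-4 + 5)*(-2 + (3*3 + 3*5))))*17 - 48 = (5 + 0*(1*(-2 + (9 + 15))))*17 - 48 = (5 + 0*(1*(-2 + 24)))*17 - 48 = (5 + 0*(1*22))*17 - 48 = (5 + 0*22)*17 - 48 = (5 + 0)*17 - 48 = 5*17 - 48 = 85 - 48 = 37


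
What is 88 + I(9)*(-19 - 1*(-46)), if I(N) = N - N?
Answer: 88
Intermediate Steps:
I(N) = 0
88 + I(9)*(-19 - 1*(-46)) = 88 + 0*(-19 - 1*(-46)) = 88 + 0*(-19 + 46) = 88 + 0*27 = 88 + 0 = 88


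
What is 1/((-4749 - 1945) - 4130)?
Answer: -1/10824 ≈ -9.2387e-5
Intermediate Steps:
1/((-4749 - 1945) - 4130) = 1/(-6694 - 4130) = 1/(-10824) = -1/10824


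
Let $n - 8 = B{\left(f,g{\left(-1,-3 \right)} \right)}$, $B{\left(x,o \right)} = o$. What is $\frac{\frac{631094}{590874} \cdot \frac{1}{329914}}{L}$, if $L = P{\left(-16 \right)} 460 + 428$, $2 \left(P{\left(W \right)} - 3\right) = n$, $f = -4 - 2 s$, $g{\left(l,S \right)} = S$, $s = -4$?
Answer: $\frac{315547}{288312717552444} \approx 1.0945 \cdot 10^{-9}$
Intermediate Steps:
$f = 4$ ($f = -4 - -8 = -4 + 8 = 4$)
$n = 5$ ($n = 8 - 3 = 5$)
$P{\left(W \right)} = \frac{11}{2}$ ($P{\left(W \right)} = 3 + \frac{1}{2} \cdot 5 = 3 + \frac{5}{2} = \frac{11}{2}$)
$L = 2958$ ($L = \frac{11}{2} \cdot 460 + 428 = 2530 + 428 = 2958$)
$\frac{\frac{631094}{590874} \cdot \frac{1}{329914}}{L} = \frac{\frac{631094}{590874} \cdot \frac{1}{329914}}{2958} = 631094 \cdot \frac{1}{590874} \cdot \frac{1}{329914} \cdot \frac{1}{2958} = \frac{315547}{295437} \cdot \frac{1}{329914} \cdot \frac{1}{2958} = \frac{315547}{97468802418} \cdot \frac{1}{2958} = \frac{315547}{288312717552444}$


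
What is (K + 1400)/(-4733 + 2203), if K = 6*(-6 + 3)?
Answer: -691/1265 ≈ -0.54624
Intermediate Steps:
K = -18 (K = 6*(-3) = -18)
(K + 1400)/(-4733 + 2203) = (-18 + 1400)/(-4733 + 2203) = 1382/(-2530) = 1382*(-1/2530) = -691/1265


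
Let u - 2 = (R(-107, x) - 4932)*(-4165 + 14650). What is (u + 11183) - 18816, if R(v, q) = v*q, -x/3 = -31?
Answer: -156055886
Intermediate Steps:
x = 93 (x = -3*(-31) = 93)
R(v, q) = q*v
u = -156048253 (u = 2 + (93*(-107) - 4932)*(-4165 + 14650) = 2 + (-9951 - 4932)*10485 = 2 - 14883*10485 = 2 - 156048255 = -156048253)
(u + 11183) - 18816 = (-156048253 + 11183) - 18816 = -156037070 - 18816 = -156055886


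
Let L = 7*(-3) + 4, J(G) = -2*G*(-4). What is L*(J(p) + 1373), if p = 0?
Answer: -23341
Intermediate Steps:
J(G) = 8*G
L = -17 (L = -21 + 4 = -17)
L*(J(p) + 1373) = -17*(8*0 + 1373) = -17*(0 + 1373) = -17*1373 = -23341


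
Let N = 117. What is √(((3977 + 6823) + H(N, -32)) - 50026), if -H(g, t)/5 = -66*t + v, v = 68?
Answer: I*√50126 ≈ 223.89*I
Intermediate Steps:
H(g, t) = -340 + 330*t (H(g, t) = -5*(-66*t + 68) = -5*(68 - 66*t) = -340 + 330*t)
√(((3977 + 6823) + H(N, -32)) - 50026) = √(((3977 + 6823) + (-340 + 330*(-32))) - 50026) = √((10800 + (-340 - 10560)) - 50026) = √((10800 - 10900) - 50026) = √(-100 - 50026) = √(-50126) = I*√50126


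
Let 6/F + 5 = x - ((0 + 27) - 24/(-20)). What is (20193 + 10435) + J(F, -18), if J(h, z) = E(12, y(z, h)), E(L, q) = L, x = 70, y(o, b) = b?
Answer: 30640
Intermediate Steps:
F = 15/92 (F = 6/(-5 + (70 - ((0 + 27) - 24/(-20)))) = 6/(-5 + (70 - (27 - 24*(-1/20)))) = 6/(-5 + (70 - (27 + 6/5))) = 6/(-5 + (70 - 1*141/5)) = 6/(-5 + (70 - 141/5)) = 6/(-5 + 209/5) = 6/(184/5) = 6*(5/184) = 15/92 ≈ 0.16304)
J(h, z) = 12
(20193 + 10435) + J(F, -18) = (20193 + 10435) + 12 = 30628 + 12 = 30640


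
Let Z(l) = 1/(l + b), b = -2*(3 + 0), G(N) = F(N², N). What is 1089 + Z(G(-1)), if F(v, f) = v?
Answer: 5444/5 ≈ 1088.8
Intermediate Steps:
G(N) = N²
b = -6 (b = -2*3 = -6)
Z(l) = 1/(-6 + l) (Z(l) = 1/(l - 6) = 1/(-6 + l))
1089 + Z(G(-1)) = 1089 + 1/(-6 + (-1)²) = 1089 + 1/(-6 + 1) = 1089 + 1/(-5) = 1089 - ⅕ = 5444/5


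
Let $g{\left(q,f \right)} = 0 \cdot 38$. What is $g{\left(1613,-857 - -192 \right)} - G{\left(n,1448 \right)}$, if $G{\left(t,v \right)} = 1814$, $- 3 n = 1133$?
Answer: $-1814$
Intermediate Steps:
$n = - \frac{1133}{3}$ ($n = \left(- \frac{1}{3}\right) 1133 = - \frac{1133}{3} \approx -377.67$)
$g{\left(q,f \right)} = 0$
$g{\left(1613,-857 - -192 \right)} - G{\left(n,1448 \right)} = 0 - 1814 = -1814$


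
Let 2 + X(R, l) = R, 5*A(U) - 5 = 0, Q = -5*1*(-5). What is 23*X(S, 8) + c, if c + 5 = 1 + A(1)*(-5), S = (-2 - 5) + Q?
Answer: 359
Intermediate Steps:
Q = 25 (Q = -5*(-5) = 25)
A(U) = 1 (A(U) = 1 + (1/5)*0 = 1 + 0 = 1)
S = 18 (S = (-2 - 5) + 25 = -7 + 25 = 18)
X(R, l) = -2 + R
c = -9 (c = -5 + (1 + 1*(-5)) = -5 + (1 - 5) = -5 - 4 = -9)
23*X(S, 8) + c = 23*(-2 + 18) - 9 = 23*16 - 9 = 368 - 9 = 359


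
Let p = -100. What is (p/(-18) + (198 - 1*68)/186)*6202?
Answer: 10822490/279 ≈ 38790.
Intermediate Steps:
(p/(-18) + (198 - 1*68)/186)*6202 = (-100/(-18) + (198 - 1*68)/186)*6202 = (-100*(-1/18) + (198 - 68)*(1/186))*6202 = (50/9 + 130*(1/186))*6202 = (50/9 + 65/93)*6202 = (1745/279)*6202 = 10822490/279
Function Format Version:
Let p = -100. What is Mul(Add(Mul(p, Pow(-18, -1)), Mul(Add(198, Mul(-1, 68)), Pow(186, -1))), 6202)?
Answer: Rational(10822490, 279) ≈ 38790.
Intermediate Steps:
Mul(Add(Mul(p, Pow(-18, -1)), Mul(Add(198, Mul(-1, 68)), Pow(186, -1))), 6202) = Mul(Add(Mul(-100, Pow(-18, -1)), Mul(Add(198, Mul(-1, 68)), Pow(186, -1))), 6202) = Mul(Add(Mul(-100, Rational(-1, 18)), Mul(Add(198, -68), Rational(1, 186))), 6202) = Mul(Add(Rational(50, 9), Mul(130, Rational(1, 186))), 6202) = Mul(Add(Rational(50, 9), Rational(65, 93)), 6202) = Mul(Rational(1745, 279), 6202) = Rational(10822490, 279)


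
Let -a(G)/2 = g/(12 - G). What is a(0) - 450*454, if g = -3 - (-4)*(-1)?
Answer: -1225793/6 ≈ -2.0430e+5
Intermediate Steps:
g = -7 (g = -3 - 1*4 = -3 - 4 = -7)
a(G) = 14/(12 - G) (a(G) = -(-14)/(12 - G) = 14/(12 - G))
a(0) - 450*454 = -14/(-12 + 0) - 450*454 = -14/(-12) - 204300 = -14*(-1/12) - 204300 = 7/6 - 204300 = -1225793/6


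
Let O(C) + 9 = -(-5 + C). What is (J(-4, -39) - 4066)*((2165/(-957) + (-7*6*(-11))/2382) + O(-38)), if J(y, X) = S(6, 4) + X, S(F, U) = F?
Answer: -49728125230/379929 ≈ -1.3089e+5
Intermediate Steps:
O(C) = -4 - C (O(C) = -9 - (-5 + C) = -9 + (5 - C) = -4 - C)
J(y, X) = 6 + X
(J(-4, -39) - 4066)*((2165/(-957) + (-7*6*(-11))/2382) + O(-38)) = ((6 - 39) - 4066)*((2165/(-957) + (-7*6*(-11))/2382) + (-4 - 1*(-38))) = (-33 - 4066)*((2165*(-1/957) - 42*(-11)*(1/2382)) + (-4 + 38)) = -4099*((-2165/957 + 462*(1/2382)) + 34) = -4099*((-2165/957 + 77/397) + 34) = -4099*(-785816/379929 + 34) = -4099*12131770/379929 = -49728125230/379929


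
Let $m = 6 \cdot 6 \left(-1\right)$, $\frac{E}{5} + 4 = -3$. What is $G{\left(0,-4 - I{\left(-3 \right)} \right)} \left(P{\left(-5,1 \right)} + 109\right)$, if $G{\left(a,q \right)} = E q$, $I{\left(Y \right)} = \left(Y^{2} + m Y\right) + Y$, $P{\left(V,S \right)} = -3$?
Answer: $437780$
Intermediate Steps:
$E = -35$ ($E = -20 + 5 \left(-3\right) = -20 - 15 = -35$)
$m = -36$ ($m = 36 \left(-1\right) = -36$)
$I{\left(Y \right)} = Y^{2} - 35 Y$ ($I{\left(Y \right)} = \left(Y^{2} - 36 Y\right) + Y = Y^{2} - 35 Y$)
$G{\left(a,q \right)} = - 35 q$
$G{\left(0,-4 - I{\left(-3 \right)} \right)} \left(P{\left(-5,1 \right)} + 109\right) = - 35 \left(-4 - - 3 \left(-35 - 3\right)\right) \left(-3 + 109\right) = - 35 \left(-4 - \left(-3\right) \left(-38\right)\right) 106 = - 35 \left(-4 - 114\right) 106 = \left(-35\right) \left(-118\right) 106 = 4130 \cdot 106 = 437780$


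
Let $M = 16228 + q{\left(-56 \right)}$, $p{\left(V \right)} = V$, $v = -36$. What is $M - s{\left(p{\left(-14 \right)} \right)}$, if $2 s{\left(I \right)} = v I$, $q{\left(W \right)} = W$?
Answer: $15920$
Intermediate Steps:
$s{\left(I \right)} = - 18 I$ ($s{\left(I \right)} = \frac{\left(-36\right) I}{2} = - 18 I$)
$M = 16172$ ($M = 16228 - 56 = 16172$)
$M - s{\left(p{\left(-14 \right)} \right)} = 16172 - \left(-18\right) \left(-14\right) = 16172 - 252 = 15920$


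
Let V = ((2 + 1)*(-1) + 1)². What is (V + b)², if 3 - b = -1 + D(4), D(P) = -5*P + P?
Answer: 576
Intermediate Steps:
D(P) = -4*P
V = 4 (V = (3*(-1) + 1)² = (-3 + 1)² = (-2)² = 4)
b = 20 (b = 3 - (-1 - 4*4) = 3 - (-1 - 16) = 3 - 1*(-17) = 3 + 17 = 20)
(V + b)² = (4 + 20)² = 24² = 576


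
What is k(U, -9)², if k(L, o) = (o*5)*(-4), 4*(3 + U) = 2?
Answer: 32400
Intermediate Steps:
U = -5/2 (U = -3 + (¼)*2 = -3 + ½ = -5/2 ≈ -2.5000)
k(L, o) = -20*o (k(L, o) = (5*o)*(-4) = -20*o)
k(U, -9)² = (-20*(-9))² = 180² = 32400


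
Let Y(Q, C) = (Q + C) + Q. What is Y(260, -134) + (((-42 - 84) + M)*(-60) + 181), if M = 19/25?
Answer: 40407/5 ≈ 8081.4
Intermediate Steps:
M = 19/25 (M = 19*(1/25) = 19/25 ≈ 0.76000)
Y(Q, C) = C + 2*Q (Y(Q, C) = (C + Q) + Q = C + 2*Q)
Y(260, -134) + (((-42 - 84) + M)*(-60) + 181) = (-134 + 2*260) + (((-42 - 84) + 19/25)*(-60) + 181) = (-134 + 520) + ((-126 + 19/25)*(-60) + 181) = 386 + (-3131/25*(-60) + 181) = 386 + (37572/5 + 181) = 386 + 38477/5 = 40407/5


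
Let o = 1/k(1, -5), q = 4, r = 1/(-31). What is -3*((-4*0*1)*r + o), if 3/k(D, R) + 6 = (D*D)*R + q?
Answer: 7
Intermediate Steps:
r = -1/31 ≈ -0.032258
k(D, R) = 3/(-2 + R*D²) (k(D, R) = 3/(-6 + ((D*D)*R + 4)) = 3/(-6 + (D²*R + 4)) = 3/(-6 + (R*D² + 4)) = 3/(-6 + (4 + R*D²)) = 3/(-2 + R*D²))
o = -7/3 (o = 1/(3/(-2 - 5*1²)) = 1/(3/(-2 - 5*1)) = 1/(3/(-2 - 5)) = 1/(3/(-7)) = 1/(3*(-⅐)) = 1/(-3/7) = -7/3 ≈ -2.3333)
-3*((-4*0*1)*r + o) = -3*((-4*0*1)*(-1/31) - 7/3) = -3*((0*1)*(-1/31) - 7/3) = -3*(0*(-1/31) - 7/3) = -3*(0 - 7/3) = -3*(-7/3) = 7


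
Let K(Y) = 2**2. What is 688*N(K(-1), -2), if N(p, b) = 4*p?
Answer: 11008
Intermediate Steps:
K(Y) = 4
688*N(K(-1), -2) = 688*(4*4) = 688*16 = 11008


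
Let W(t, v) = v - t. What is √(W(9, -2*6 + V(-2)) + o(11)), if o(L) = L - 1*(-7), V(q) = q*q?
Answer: 1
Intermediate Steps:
V(q) = q²
o(L) = 7 + L (o(L) = L + 7 = 7 + L)
√(W(9, -2*6 + V(-2)) + o(11)) = √(((-2*6 + (-2)²) - 1*9) + (7 + 11)) = √(((-12 + 4) - 9) + 18) = √((-8 - 9) + 18) = √(-17 + 18) = √1 = 1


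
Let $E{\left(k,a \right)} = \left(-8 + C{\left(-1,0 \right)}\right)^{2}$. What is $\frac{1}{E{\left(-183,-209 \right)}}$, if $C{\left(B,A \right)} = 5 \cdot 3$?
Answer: $\frac{1}{49} \approx 0.020408$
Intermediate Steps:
$C{\left(B,A \right)} = 15$
$E{\left(k,a \right)} = 49$ ($E{\left(k,a \right)} = \left(-8 + 15\right)^{2} = 7^{2} = 49$)
$\frac{1}{E{\left(-183,-209 \right)}} = \frac{1}{49}$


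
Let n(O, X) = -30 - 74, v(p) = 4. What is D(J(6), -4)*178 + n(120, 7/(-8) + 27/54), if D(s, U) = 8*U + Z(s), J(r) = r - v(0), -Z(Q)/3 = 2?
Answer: -6868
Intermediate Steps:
Z(Q) = -6 (Z(Q) = -3*2 = -6)
n(O, X) = -104
J(r) = -4 + r (J(r) = r - 1*4 = r - 4 = -4 + r)
D(s, U) = -6 + 8*U (D(s, U) = 8*U - 6 = -6 + 8*U)
D(J(6), -4)*178 + n(120, 7/(-8) + 27/54) = (-6 + 8*(-4))*178 - 104 = (-6 - 32)*178 - 104 = -38*178 - 104 = -6764 - 104 = -6868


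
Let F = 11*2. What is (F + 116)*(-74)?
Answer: -10212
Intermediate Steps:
F = 22
(F + 116)*(-74) = (22 + 116)*(-74) = 138*(-74) = -10212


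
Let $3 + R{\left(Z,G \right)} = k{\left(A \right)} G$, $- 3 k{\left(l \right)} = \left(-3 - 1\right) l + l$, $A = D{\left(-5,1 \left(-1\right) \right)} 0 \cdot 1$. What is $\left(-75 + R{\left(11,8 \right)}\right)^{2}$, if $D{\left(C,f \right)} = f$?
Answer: $6084$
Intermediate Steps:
$A = 0$ ($A = 1 \left(-1\right) 0 \cdot 1 = \left(-1\right) 0 \cdot 1 = 0 \cdot 1 = 0$)
$k{\left(l \right)} = l$ ($k{\left(l \right)} = - \frac{\left(-3 - 1\right) l + l}{3} = - \frac{- 4 l + l}{3} = - \frac{\left(-3\right) l}{3} = l$)
$R{\left(Z,G \right)} = -3$ ($R{\left(Z,G \right)} = -3 + 0 G = -3 + 0 = -3$)
$\left(-75 + R{\left(11,8 \right)}\right)^{2} = \left(-75 - 3\right)^{2} = \left(-78\right)^{2} = 6084$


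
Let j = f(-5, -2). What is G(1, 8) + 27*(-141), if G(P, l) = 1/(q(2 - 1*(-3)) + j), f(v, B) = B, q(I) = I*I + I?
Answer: -106595/28 ≈ -3807.0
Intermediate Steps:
q(I) = I + I**2 (q(I) = I**2 + I = I + I**2)
j = -2
G(P, l) = 1/28 (G(P, l) = 1/((2 - 1*(-3))*(1 + (2 - 1*(-3))) - 2) = 1/((2 + 3)*(1 + (2 + 3)) - 2) = 1/(5*(1 + 5) - 2) = 1/(5*6 - 2) = 1/(30 - 2) = 1/28)
G(1, 8) + 27*(-141) = 1/28 + 27*(-141) = 1/28 - 3807 = -106595/28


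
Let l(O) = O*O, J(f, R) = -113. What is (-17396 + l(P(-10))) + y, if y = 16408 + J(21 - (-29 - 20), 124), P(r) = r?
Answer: -1001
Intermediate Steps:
l(O) = O²
y = 16295 (y = 16408 - 113 = 16295)
(-17396 + l(P(-10))) + y = (-17396 + (-10)²) + 16295 = (-17396 + 100) + 16295 = -17296 + 16295 = -1001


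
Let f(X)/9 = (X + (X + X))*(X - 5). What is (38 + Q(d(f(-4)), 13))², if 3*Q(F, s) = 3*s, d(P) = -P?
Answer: 2601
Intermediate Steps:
f(X) = 27*X*(-5 + X) (f(X) = 9*((X + (X + X))*(X - 5)) = 9*((X + 2*X)*(-5 + X)) = 9*((3*X)*(-5 + X)) = 9*(3*X*(-5 + X)) = 27*X*(-5 + X))
Q(F, s) = s (Q(F, s) = (3*s)/3 = s)
(38 + Q(d(f(-4)), 13))² = (38 + 13)² = 51² = 2601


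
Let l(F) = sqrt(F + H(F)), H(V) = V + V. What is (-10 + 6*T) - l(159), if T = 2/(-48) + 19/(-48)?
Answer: -101/8 - 3*sqrt(53) ≈ -34.465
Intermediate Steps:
H(V) = 2*V
T = -7/16 (T = 2*(-1/48) + 19*(-1/48) = -1/24 - 19/48 = -7/16 ≈ -0.43750)
l(F) = sqrt(3)*sqrt(F) (l(F) = sqrt(F + 2*F) = sqrt(3*F) = sqrt(3)*sqrt(F))
(-10 + 6*T) - l(159) = (-10 + 6*(-7/16)) - sqrt(3)*sqrt(159) = (-10 - 21/8) - 3*sqrt(53) = -101/8 - 3*sqrt(53)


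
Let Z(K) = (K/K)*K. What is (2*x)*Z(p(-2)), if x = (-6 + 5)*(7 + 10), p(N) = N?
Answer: 68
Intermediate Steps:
Z(K) = K (Z(K) = 1*K = K)
x = -17 (x = -1*17 = -17)
(2*x)*Z(p(-2)) = (2*(-17))*(-2) = -34*(-2) = 68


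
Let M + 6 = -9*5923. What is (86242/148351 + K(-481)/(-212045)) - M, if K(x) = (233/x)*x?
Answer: 1677089974233942/31457087795 ≈ 53314.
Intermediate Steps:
K(x) = 233
M = -53313 (M = -6 - 9*5923 = -6 - 53307 = -53313)
(86242/148351 + K(-481)/(-212045)) - M = (86242/148351 + 233/(-212045)) - 1*(-53313) = (86242*(1/148351) + 233*(-1/212045)) + 53313 = (86242/148351 - 233/212045) + 53313 = 18252619107/31457087795 + 53313 = 1677089974233942/31457087795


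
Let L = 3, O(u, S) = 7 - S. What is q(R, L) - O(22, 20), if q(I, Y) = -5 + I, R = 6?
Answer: 14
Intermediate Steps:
q(R, L) - O(22, 20) = (-5 + 6) - (7 - 1*20) = 1 - (7 - 20) = 1 - 1*(-13) = 1 + 13 = 14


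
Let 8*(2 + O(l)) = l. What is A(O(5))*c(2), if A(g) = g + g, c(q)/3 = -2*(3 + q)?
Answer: 165/2 ≈ 82.500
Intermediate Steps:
c(q) = -18 - 6*q (c(q) = 3*(-2*(3 + q)) = 3*(-6 - 2*q) = -18 - 6*q)
O(l) = -2 + l/8
A(g) = 2*g
A(O(5))*c(2) = (2*(-2 + (⅛)*5))*(-18 - 6*2) = (2*(-2 + 5/8))*(-18 - 12) = (2*(-11/8))*(-30) = -11/4*(-30) = 165/2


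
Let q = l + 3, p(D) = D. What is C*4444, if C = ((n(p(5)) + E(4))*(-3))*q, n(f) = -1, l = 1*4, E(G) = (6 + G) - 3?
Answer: -559944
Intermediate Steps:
E(G) = 3 + G
l = 4
q = 7 (q = 4 + 3 = 7)
C = -126 (C = ((-1 + (3 + 4))*(-3))*7 = ((-1 + 7)*(-3))*7 = (6*(-3))*7 = -18*7 = -126)
C*4444 = -126*4444 = -559944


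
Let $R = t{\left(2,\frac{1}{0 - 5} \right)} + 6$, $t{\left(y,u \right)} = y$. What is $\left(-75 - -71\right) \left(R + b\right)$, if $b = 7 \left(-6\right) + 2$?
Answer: $128$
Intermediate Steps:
$b = -40$ ($b = -42 + 2 = -40$)
$R = 8$ ($R = 2 + 6 = 8$)
$\left(-75 - -71\right) \left(R + b\right) = \left(-75 - -71\right) \left(8 - 40\right) = \left(-75 + 71\right) \left(-32\right) = \left(-4\right) \left(-32\right) = 128$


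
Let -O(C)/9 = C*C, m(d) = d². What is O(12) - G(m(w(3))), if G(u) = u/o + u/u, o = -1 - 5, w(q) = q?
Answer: -2591/2 ≈ -1295.5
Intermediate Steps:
O(C) = -9*C² (O(C) = -9*C*C = -9*C²)
o = -6
G(u) = 1 - u/6 (G(u) = u/(-6) + u/u = u*(-⅙) + 1 = -u/6 + 1 = 1 - u/6)
O(12) - G(m(w(3))) = -9*12² - (1 - ⅙*3²) = -9*144 - (1 - ⅙*9) = -1296 - (1 - 3/2) = -1296 - 1*(-½) = -1296 + ½ = -2591/2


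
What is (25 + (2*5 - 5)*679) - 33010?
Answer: -29590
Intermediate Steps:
(25 + (2*5 - 5)*679) - 33010 = (25 + (10 - 5)*679) - 33010 = (25 + 5*679) - 33010 = (25 + 3395) - 33010 = 3420 - 33010 = -29590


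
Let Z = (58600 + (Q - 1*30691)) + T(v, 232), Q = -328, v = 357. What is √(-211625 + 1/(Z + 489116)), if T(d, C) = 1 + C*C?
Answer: I*√68882953968855978/570522 ≈ 460.03*I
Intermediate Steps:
T(d, C) = 1 + C²
Z = 81406 (Z = (58600 + (-328 - 1*30691)) + (1 + 232²) = (58600 + (-328 - 30691)) + (1 + 53824) = (58600 - 31019) + 53825 = 27581 + 53825 = 81406)
√(-211625 + 1/(Z + 489116)) = √(-211625 + 1/(81406 + 489116)) = √(-211625 + 1/570522) = √(-120736718249/570522) = I*√68882953968855978/570522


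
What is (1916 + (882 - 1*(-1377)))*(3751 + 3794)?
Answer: 31500375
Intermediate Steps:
(1916 + (882 - 1*(-1377)))*(3751 + 3794) = (1916 + (882 + 1377))*7545 = (1916 + 2259)*7545 = 4175*7545 = 31500375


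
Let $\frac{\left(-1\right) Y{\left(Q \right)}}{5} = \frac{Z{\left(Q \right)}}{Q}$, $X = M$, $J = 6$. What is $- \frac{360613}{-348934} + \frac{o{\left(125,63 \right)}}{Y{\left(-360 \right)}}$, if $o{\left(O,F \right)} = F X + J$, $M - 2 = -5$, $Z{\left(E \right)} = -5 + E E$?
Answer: $\frac{42136087351}{45220101730} \approx 0.9318$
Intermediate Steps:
$Z{\left(E \right)} = -5 + E^{2}$
$M = -3$ ($M = 2 - 5 = -3$)
$X = -3$
$Y{\left(Q \right)} = - \frac{5 \left(-5 + Q^{2}\right)}{Q}$ ($Y{\left(Q \right)} = - 5 \frac{-5 + Q^{2}}{Q} = - \frac{5 \left(-5 + Q^{2}\right)}{Q}$)
$o{\left(O,F \right)} = 6 - 3 F$ ($o{\left(O,F \right)} = F \left(-3\right) + 6 = - 3 F + 6 = 6 - 3 F$)
$- \frac{360613}{-348934} + \frac{o{\left(125,63 \right)}}{Y{\left(-360 \right)}} = - \frac{360613}{-348934} + \frac{6 - 189}{\left(-5\right) \left(-360\right) + \frac{25}{-360}} = \left(-360613\right) \left(- \frac{1}{348934}\right) + \frac{6 - 189}{1800 + 25 \left(- \frac{1}{360}\right)} = \frac{360613}{348934} - \frac{183}{1800 - \frac{5}{72}} = \frac{360613}{348934} - \frac{183}{\frac{129595}{72}} = \frac{360613}{348934} - \frac{13176}{129595} = \frac{42136087351}{45220101730}$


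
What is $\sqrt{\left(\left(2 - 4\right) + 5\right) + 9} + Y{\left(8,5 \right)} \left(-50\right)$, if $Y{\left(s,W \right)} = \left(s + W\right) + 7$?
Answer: $-1000 + 2 \sqrt{3} \approx -996.54$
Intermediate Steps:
$Y{\left(s,W \right)} = 7 + W + s$ ($Y{\left(s,W \right)} = \left(W + s\right) + 7 = 7 + W + s$)
$\sqrt{\left(\left(2 - 4\right) + 5\right) + 9} + Y{\left(8,5 \right)} \left(-50\right) = \sqrt{\left(\left(2 - 4\right) + 5\right) + 9} + \left(7 + 5 + 8\right) \left(-50\right) = \sqrt{\left(-2 + 5\right) + 9} + 20 \left(-50\right) = \sqrt{3 + 9} - 1000 = \sqrt{12} - 1000 = 2 \sqrt{3} - 1000 = -1000 + 2 \sqrt{3}$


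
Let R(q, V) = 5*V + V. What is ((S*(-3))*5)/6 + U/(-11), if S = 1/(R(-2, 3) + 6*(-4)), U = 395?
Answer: -4685/132 ≈ -35.492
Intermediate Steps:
R(q, V) = 6*V
S = -1/6 (S = 1/(6*3 + 6*(-4)) = 1/(18 - 24) = 1/(-6) = -1/6 ≈ -0.16667)
((S*(-3))*5)/6 + U/(-11) = (-1/6*(-3)*5)/6 + 395/(-11) = ((1/2)*5)*(1/6) + 395*(-1/11) = (5/2)*(1/6) - 395/11 = 5/12 - 395/11 = -4685/132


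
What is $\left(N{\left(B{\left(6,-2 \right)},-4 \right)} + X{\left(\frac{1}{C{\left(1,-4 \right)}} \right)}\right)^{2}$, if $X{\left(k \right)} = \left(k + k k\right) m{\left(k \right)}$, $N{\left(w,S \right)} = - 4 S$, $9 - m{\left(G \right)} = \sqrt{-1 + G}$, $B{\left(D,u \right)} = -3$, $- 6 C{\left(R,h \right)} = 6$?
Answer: $256$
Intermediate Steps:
$C{\left(R,h \right)} = -1$ ($C{\left(R,h \right)} = \left(- \frac{1}{6}\right) 6 = -1$)
$m{\left(G \right)} = 9 - \sqrt{-1 + G}$
$X{\left(k \right)} = \left(9 - \sqrt{-1 + k}\right) \left(k + k^{2}\right)$ ($X{\left(k \right)} = \left(k + k k\right) \left(9 - \sqrt{-1 + k}\right) = \left(k + k^{2}\right) \left(9 - \sqrt{-1 + k}\right) = \left(9 - \sqrt{-1 + k}\right) \left(k + k^{2}\right)$)
$\left(N{\left(B{\left(6,-2 \right)},-4 \right)} + X{\left(\frac{1}{C{\left(1,-4 \right)}} \right)}\right)^{2} = \left(\left(-4\right) \left(-4\right) - \frac{\left(1 + \frac{1}{-1}\right) \left(-9 + \sqrt{-1 + \frac{1}{-1}}\right)}{-1}\right)^{2} = \left(16 - - \left(1 - 1\right) \left(-9 + \sqrt{-1 - 1}\right)\right)^{2} = \left(16 - \left(-1\right) 0 \left(-9 + \sqrt{-2}\right)\right)^{2} = \left(16 - \left(-1\right) 0 \left(-9 + i \sqrt{2}\right)\right)^{2} = \left(16 + 0\right)^{2} = 16^{2} = 256$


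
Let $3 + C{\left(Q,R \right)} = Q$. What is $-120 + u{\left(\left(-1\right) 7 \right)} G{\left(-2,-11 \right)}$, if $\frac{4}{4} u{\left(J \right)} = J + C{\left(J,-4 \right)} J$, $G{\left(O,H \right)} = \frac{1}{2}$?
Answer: $- \frac{177}{2} \approx -88.5$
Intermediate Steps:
$C{\left(Q,R \right)} = -3 + Q$
$G{\left(O,H \right)} = \frac{1}{2}$
$u{\left(J \right)} = J + J \left(-3 + J\right)$ ($u{\left(J \right)} = J + \left(-3 + J\right) J = J + J \left(-3 + J\right)$)
$-120 + u{\left(\left(-1\right) 7 \right)} G{\left(-2,-11 \right)} = -120 + \left(-1\right) 7 \left(-2 - 7\right) \frac{1}{2} = -120 + - 7 \left(-2 - 7\right) \frac{1}{2} = -120 + \left(-7\right) \left(-9\right) \frac{1}{2} = -120 + 63 \cdot \frac{1}{2} = -120 + \frac{63}{2} = - \frac{177}{2}$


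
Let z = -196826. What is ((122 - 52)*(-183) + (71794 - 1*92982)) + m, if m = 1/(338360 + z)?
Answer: -4811872931/141534 ≈ -33998.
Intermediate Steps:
m = 1/141534 (m = 1/(338360 - 196826) = 1/141534 ≈ 7.0654e-6)
((122 - 52)*(-183) + (71794 - 1*92982)) + m = ((122 - 52)*(-183) + (71794 - 1*92982)) + 1/141534 = (70*(-183) + (71794 - 92982)) + 1/141534 = (-12810 - 21188) + 1/141534 = -33998 + 1/141534 = -4811872931/141534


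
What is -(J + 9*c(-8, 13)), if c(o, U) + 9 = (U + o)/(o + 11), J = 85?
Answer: -19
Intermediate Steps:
c(o, U) = -9 + (U + o)/(11 + o) (c(o, U) = -9 + (U + o)/(o + 11) = -9 + (U + o)/(11 + o))
-(J + 9*c(-8, 13)) = -(85 + 9*((-99 + 13 - 8*(-8))/(11 - 8))) = -(85 + 9*((-99 + 13 + 64)/3)) = -(85 + 9*((⅓)*(-22))) = -(85 + 9*(-22/3)) = -(85 - 66) = -1*19 = -19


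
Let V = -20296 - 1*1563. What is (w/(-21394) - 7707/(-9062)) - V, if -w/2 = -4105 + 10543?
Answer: 2119069484761/96936214 ≈ 21860.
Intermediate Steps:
V = -21859 (V = -20296 - 1563 = -21859)
w = -12876 (w = -2*(-4105 + 10543) = -2*6438 = -12876)
(w/(-21394) - 7707/(-9062)) - V = (-12876/(-21394) - 7707/(-9062)) - 1*(-21859) = (-12876*(-1/21394) - 7707*(-1/9062)) + 21859 = (6438/10697 + 7707/9062) + 21859 = 140782935/96936214 + 21859 = 2119069484761/96936214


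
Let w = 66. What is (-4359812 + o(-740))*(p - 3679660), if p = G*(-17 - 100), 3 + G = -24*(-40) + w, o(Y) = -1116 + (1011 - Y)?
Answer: 16562043494127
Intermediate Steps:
o(Y) = -105 - Y
G = 1023 (G = -3 + (-24*(-40) + 66) = -3 + (960 + 66) = -3 + 1026 = 1023)
p = -119691 (p = 1023*(-17 - 100) = 1023*(-117) = -119691)
(-4359812 + o(-740))*(p - 3679660) = (-4359812 + (-105 - 1*(-740)))*(-119691 - 3679660) = (-4359812 + (-105 + 740))*(-3799351) = (-4359812 + 635)*(-3799351) = -4359177*(-3799351) = 16562043494127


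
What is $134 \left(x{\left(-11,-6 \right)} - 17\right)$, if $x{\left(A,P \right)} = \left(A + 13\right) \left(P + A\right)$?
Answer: $-6834$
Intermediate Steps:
$x{\left(A,P \right)} = \left(13 + A\right) \left(A + P\right)$
$134 \left(x{\left(-11,-6 \right)} - 17\right) = 134 \left(\left(\left(-11\right)^{2} + 13 \left(-11\right) + 13 \left(-6\right) - -66\right) - 17\right) = 134 \left(\left(121 - 143 - 78 + 66\right) - 17\right) = 134 \left(-34 - 17\right) = 134 \left(-51\right) = -6834$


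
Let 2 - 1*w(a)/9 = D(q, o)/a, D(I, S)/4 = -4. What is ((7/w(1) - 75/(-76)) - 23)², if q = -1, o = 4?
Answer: 18291751009/37896336 ≈ 482.68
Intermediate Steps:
D(I, S) = -16 (D(I, S) = 4*(-4) = -16)
w(a) = 18 + 144/a (w(a) = 18 - (-144)/a = 18 + 144/a)
((7/w(1) - 75/(-76)) - 23)² = ((7/(18 + 144/1) - 75/(-76)) - 23)² = ((7/(18 + 144*1) - 75*(-1/76)) - 23)² = ((7/(18 + 144) + 75/76) - 23)² = ((7/162 + 75/76) - 23)² = (6341/6156 - 23)² = (-135247/6156)² = 18291751009/37896336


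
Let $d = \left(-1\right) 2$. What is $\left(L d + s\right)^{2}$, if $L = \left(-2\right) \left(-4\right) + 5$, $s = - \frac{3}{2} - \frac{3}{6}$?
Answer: $784$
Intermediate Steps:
$d = -2$
$s = -2$ ($s = \left(-3\right) \frac{1}{2} - \frac{1}{2} = - \frac{3}{2} - \frac{1}{2} = -2$)
$L = 13$ ($L = 8 + 5 = 13$)
$\left(L d + s\right)^{2} = \left(13 \left(-2\right) - 2\right)^{2} = \left(-26 - 2\right)^{2} = \left(-28\right)^{2} = 784$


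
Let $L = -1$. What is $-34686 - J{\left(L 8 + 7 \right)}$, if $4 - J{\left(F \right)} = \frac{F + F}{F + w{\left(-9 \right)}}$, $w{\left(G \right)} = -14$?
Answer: $- \frac{520348}{15} \approx -34690.0$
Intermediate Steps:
$J{\left(F \right)} = 4 - \frac{2 F}{-14 + F}$ ($J{\left(F \right)} = 4 - \frac{F + F}{F - 14} = 4 - \frac{2 F}{-14 + F}$)
$-34686 - J{\left(L 8 + 7 \right)} = -34686 - \frac{2 \left(-28 + \left(\left(-1\right) 8 + 7\right)\right)}{-14 + \left(\left(-1\right) 8 + 7\right)} = -34686 - \frac{2 \left(-28 + \left(-8 + 7\right)\right)}{-14 + \left(-8 + 7\right)} = -34686 - \frac{2 \left(-28 - 1\right)}{-14 - 1} = -34686 - 2 \frac{1}{-15} \left(-29\right) = -34686 - 2 \left(- \frac{1}{15}\right) \left(-29\right) = -34686 - \frac{58}{15} = - \frac{520348}{15}$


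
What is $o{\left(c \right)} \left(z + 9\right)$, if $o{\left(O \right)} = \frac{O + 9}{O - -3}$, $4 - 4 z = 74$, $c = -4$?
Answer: $\frac{85}{2} \approx 42.5$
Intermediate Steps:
$z = - \frac{35}{2}$ ($z = 1 - \frac{37}{2} = - \frac{35}{2} \approx -17.5$)
$o{\left(O \right)} = \frac{9 + O}{3 + O}$ ($o{\left(O \right)} = \frac{9 + O}{O + 3} = \frac{9 + O}{3 + O}$)
$o{\left(c \right)} \left(z + 9\right) = \frac{9 - 4}{3 - 4} \left(- \frac{35}{2} + 9\right) = \frac{1}{-1} \cdot 5 \left(- \frac{17}{2}\right) = \left(-1\right) 5 \left(- \frac{17}{2}\right) = \left(-5\right) \left(- \frac{17}{2}\right) = \frac{85}{2}$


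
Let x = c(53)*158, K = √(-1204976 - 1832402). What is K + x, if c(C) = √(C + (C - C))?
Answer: 158*√53 + I*√3037378 ≈ 1150.3 + 1742.8*I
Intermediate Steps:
c(C) = √C (c(C) = √(C + 0) = √C)
K = I*√3037378 (K = √(-3037378) = I*√3037378 ≈ 1742.8*I)
x = 158*√53 (x = √53*158 = 158*√53 ≈ 1150.3)
K + x = I*√3037378 + 158*√53 = 158*√53 + I*√3037378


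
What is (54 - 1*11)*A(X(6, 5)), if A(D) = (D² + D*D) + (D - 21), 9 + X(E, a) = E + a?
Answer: -473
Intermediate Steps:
X(E, a) = -9 + E + a (X(E, a) = -9 + (E + a) = -9 + E + a)
A(D) = -21 + D + 2*D² (A(D) = (D² + D²) + (-21 + D) = 2*D² + (-21 + D) = -21 + D + 2*D²)
(54 - 1*11)*A(X(6, 5)) = (54 - 1*11)*(-21 + (-9 + 6 + 5) + 2*(-9 + 6 + 5)²) = (54 - 11)*(-21 + 2 + 2*2²) = 43*(-21 + 2 + 2*4) = 43*(-21 + 2 + 8) = 43*(-11) = -473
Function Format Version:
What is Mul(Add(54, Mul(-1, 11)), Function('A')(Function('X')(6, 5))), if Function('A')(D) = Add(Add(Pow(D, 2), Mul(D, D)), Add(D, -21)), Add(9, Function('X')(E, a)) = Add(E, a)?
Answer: -473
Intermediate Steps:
Function('X')(E, a) = Add(-9, E, a) (Function('X')(E, a) = Add(-9, Add(E, a)) = Add(-9, E, a))
Function('A')(D) = Add(-21, D, Mul(2, Pow(D, 2))) (Function('A')(D) = Add(Add(Pow(D, 2), Pow(D, 2)), Add(-21, D)) = Add(Mul(2, Pow(D, 2)), Add(-21, D)) = Add(-21, D, Mul(2, Pow(D, 2))))
Mul(Add(54, Mul(-1, 11)), Function('A')(Function('X')(6, 5))) = Mul(Add(54, Mul(-1, 11)), Add(-21, Add(-9, 6, 5), Mul(2, Pow(Add(-9, 6, 5), 2)))) = Mul(Add(54, -11), Add(-21, 2, Mul(2, Pow(2, 2)))) = Mul(43, Add(-21, 2, Mul(2, 4))) = Mul(43, Add(-21, 2, 8)) = Mul(43, -11) = -473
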